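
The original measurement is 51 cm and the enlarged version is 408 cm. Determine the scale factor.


Original length = 51 cm
Scaled length = 408 cm
Scale factor = 408 / 51
= 8

8


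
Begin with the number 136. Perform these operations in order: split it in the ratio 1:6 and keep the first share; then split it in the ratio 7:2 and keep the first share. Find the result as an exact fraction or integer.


Start with 136.
Step 1: Split 1:6, first share = 136 * 1/7 = 136/7
Step 2: Split 7:2, first share = 136/7 * 7/9 = 136/9
Final result = 136/9

136/9


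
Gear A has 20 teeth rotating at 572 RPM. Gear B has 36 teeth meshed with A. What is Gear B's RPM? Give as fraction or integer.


Gear ratio: teeth_A * RPM_A = teeth_B * RPM_B
20 * 572 = 36 * RPM_B
11440 = 36 * RPM_B
RPM_B = 11440 / 36
RPM_B = 2860/9

2860/9


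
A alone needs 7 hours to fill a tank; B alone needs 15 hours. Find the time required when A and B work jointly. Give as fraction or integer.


Rate of A = 1/7 job per hour
Rate of B = 1/15 job per hour
Combined rate = 1/7 + 1/15
Find common denominator: (15 + 7)/(7*15) = 22/105
Combined rate = 22/105 job per hour
Time together = 1 / (22/105) = 105/22 hours

105/22


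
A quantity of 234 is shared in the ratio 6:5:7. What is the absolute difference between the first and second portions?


Total parts = 6 + 5 + 7 = 18
Value per part = 234 / 18 = 13
Shares: 6*13=78, 5*13=65, 7*13=91
First share = 78, second share = 65
Difference = |78 - 65| = 13

13


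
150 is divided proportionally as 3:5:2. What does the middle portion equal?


Ratio = 3:5:2
Total parts = 3 + 5 + 2 = 10
Value per part = 150 / 10 = 15
First share = 3 * 15 = 45
Middle share = 5 * 15 = 75
Third share = 2 * 15 = 30

75


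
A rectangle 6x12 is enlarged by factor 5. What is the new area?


Original dimensions: 6 x 12
Enlargement factor = 5
New width = 6 * 5 = 30
New height = 12 * 5 = 60
New area = 30 * 60 = 1800

1800


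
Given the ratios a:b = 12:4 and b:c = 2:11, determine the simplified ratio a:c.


Given a:b = 12:4 and b:c = 2:11
Make b consistent. Multiply first ratio by 2: a:b = 24:8
Multiply second ratio by 4: b:c = 8:44
Now b = 8 in both, so a:b:c = 24:8:44
Therefore a:c = 24:44
Simplify by GCD: a:c = 6:11

6:11


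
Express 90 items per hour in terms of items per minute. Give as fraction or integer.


Converting from per hour to per minute
Rate = 90 items per hour
Divide by 60: 90/60
= 3/2 items per minute

3/2


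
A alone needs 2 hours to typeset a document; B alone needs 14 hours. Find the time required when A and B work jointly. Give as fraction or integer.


Rate of A = 1/2 job per hour
Rate of B = 1/14 job per hour
Combined rate = 1/2 + 1/14
Find common denominator: (14 + 2)/(2*14) = 16/28
Combined rate = 4/7 job per hour
Time together = 1 / (4/7) = 7/4 hours

7/4


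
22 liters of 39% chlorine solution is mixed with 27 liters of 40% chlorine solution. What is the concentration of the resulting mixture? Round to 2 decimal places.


Solute in mixture 1 = 39% of 22 L = 22*39/100 = 429/50 L
Solute in mixture 2 = 40% of 27 L = 27*40/100 = 54/5 L
Total solute = 429/50 + 54/5 = 969/50 L
Total volume = 22 + 27 = 49 L
Final concentration = 969/50/49 * 100 = 39.55%

39.55


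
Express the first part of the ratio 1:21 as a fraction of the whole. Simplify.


Total parts = 1 + 21 = 22
First part fraction = 1/22
Simplify: 1/22 = 1/22

1/22


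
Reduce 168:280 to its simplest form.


Find GCD(168, 280)
GCD = 56
Divide both by 56: 168/56 = 3, 280/56 = 5
Simplified ratio = 3:5

3:5


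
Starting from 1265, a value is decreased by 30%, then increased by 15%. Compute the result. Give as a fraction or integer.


Start: 1265
Step 1: decrease by 30% => multiply by 70/100
  1265 * 70/100 = 1771/2
Step 2: increase by 15% => multiply by 115/100
  1771/2 * 115/100 = 40733/40
Final value = 40733/40

40733/40


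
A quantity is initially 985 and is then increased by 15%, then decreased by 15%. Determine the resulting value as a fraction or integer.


Start: 985
Step 1: increase by 15% => multiply by 115/100
  985 * 115/100 = 4531/4
Step 2: decrease by 15% => multiply by 85/100
  4531/4 * 85/100 = 77027/80
Final value = 77027/80

77027/80


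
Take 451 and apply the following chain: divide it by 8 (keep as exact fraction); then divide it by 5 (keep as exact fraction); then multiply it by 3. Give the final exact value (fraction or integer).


Start with 451.
Step 1: Divide by 8: 451 / 8 = 451/8
Step 2: Divide by 5: 451/8 / 5 = 451/40
Step 3: Multiply by 3: 451/40 * 3 = 1353/40
Final result = 1353/40

1353/40


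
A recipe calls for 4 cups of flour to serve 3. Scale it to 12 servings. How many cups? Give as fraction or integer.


Original: 4 cups for 3 servings
Target servings = 12
Scaling factor = 12/3
New amount = 4 * 12/3
= 48/3
= 16 cups

16


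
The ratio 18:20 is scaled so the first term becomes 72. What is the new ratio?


Original ratio: 18:20
First term target: 72
Scale factor = 72 / 18 = 4
Multiply second term: 20 * 4 = 80
Equivalent ratio = 72:80

72:80


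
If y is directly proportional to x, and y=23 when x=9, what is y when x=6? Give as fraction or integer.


Direct proportion: y = kx
Find k: k = 23/9 = 23/9
Compute y at x=6: y = 23/9 * 6
y = 46/3

46/3


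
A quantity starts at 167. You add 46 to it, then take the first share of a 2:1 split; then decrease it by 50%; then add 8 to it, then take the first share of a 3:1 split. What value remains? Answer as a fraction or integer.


Start with 167.
Step 1: Add 46: 167+46=213; split 2:1 first = 213*2/3 = 142
Step 2: Decrease by 50%: 142 * 50/100 = 71
Step 3: Add 8: 71+8=79; split 3:1 first = 79*3/4 = 237/4
Final result = 237/4

237/4


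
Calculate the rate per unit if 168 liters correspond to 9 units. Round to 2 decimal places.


Total liters = 168
Number of units = 9
Unit rate = 168 / 9
= 18.67 liters per unit

18.67


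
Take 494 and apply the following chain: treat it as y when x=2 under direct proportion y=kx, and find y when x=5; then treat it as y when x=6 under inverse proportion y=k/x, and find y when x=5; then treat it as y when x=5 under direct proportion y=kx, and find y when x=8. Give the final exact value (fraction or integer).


Start with 494.
Step 1: Direct prop: k = (494)/2; new y = k*5 = 494*5/2 = 1235
Step 2: Inverse prop: k = (1235)*6; new y = k/5 = 1235*6/5 = 1482
Step 3: Direct prop: k = (1482)/5; new y = k*8 = 1482*8/5 = 11856/5
Final result = 11856/5

11856/5


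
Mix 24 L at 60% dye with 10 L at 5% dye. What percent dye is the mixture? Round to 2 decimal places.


Solute in mixture 1 = 60% of 24 L = 24*60/100 = 72/5 L
Solute in mixture 2 = 5% of 10 L = 10*5/100 = 1/2 L
Total solute = 72/5 + 1/2 = 149/10 L
Total volume = 24 + 10 = 34 L
Final concentration = 149/10/34 * 100 = 43.82%

43.82


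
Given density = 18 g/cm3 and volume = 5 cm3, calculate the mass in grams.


Using mass = density * volume
Density = 18 g/cm3
Volume = 5 cm3
Mass = 18 * 5
= 90 g

90


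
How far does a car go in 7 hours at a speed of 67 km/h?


Using distance = speed * time
Speed = 67 km/h
Time = 7 hours
Distance = 67 * 7
= 469 km

469


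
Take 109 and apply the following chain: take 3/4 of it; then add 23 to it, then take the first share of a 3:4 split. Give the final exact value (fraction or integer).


Start with 109.
Step 1: Take 3/4: 109 * 3/4 = 327/4
Step 2: Add 23: 327/4+23=419/4; split 3:4 first = 419/4*3/7 = 1257/28
Final result = 1257/28

1257/28


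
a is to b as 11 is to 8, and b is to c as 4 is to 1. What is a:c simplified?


Given a:b = 11:8 and b:c = 4:1
Make b consistent. Multiply first ratio by 4: a:b = 44:32
Multiply second ratio by 8: b:c = 32:8
Now b = 32 in both, so a:b:c = 44:32:8
Therefore a:c = 44:8
Simplify by GCD: a:c = 11:2

11:2


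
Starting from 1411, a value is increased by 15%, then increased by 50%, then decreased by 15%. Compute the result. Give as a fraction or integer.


Start: 1411
Step 1: increase by 15% => multiply by 115/100
  1411 * 115/100 = 32453/20
Step 2: increase by 50% => multiply by 150/100
  32453/20 * 150/100 = 97359/40
Step 3: decrease by 15% => multiply by 85/100
  97359/40 * 85/100 = 1655103/800
Final value = 1655103/800

1655103/800


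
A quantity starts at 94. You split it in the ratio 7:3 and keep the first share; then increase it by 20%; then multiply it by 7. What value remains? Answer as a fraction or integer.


Start with 94.
Step 1: Split 7:3, first share = 94 * 7/10 = 329/5
Step 2: Increase by 20%: 329/5 * 120/100 = 1974/25
Step 3: Multiply by 7: 1974/25 * 7 = 13818/25
Final result = 13818/25

13818/25


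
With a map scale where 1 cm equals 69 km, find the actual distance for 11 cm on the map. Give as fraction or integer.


Map scale: 1 cm = 69 km
Measured distance on map = 11 cm
Set up proportion: 11 * 69 / 1
= 759 / 1
= 759 km

759


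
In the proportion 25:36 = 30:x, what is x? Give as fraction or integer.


Setting up: 25/36 = 30/x
Cross multiply: 25 * x = 36 * 30
25x = 1080
x = 1080/25
x = 216/5

216/5


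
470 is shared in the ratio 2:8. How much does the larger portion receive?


Total parts = 2 + 8 = 10
Value per part = 470 / 10 = 47
First share = 2 * 47 = 94
Second share = 8 * 47 = 376
Larger share = 376

376


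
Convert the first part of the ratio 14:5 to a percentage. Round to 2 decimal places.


Total parts = 14 + 5 = 19
First part fraction = 14/19
Percentage = (14/19) * 100
= 0.736842 * 100
= 73.68%

73.68


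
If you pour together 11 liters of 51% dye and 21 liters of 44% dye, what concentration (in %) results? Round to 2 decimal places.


Solute in mixture 1 = 51% of 11 L = 11*51/100 = 561/100 L
Solute in mixture 2 = 44% of 21 L = 21*44/100 = 231/25 L
Total solute = 561/100 + 231/25 = 297/20 L
Total volume = 11 + 21 = 32 L
Final concentration = 297/20/32 * 100 = 46.41%

46.41


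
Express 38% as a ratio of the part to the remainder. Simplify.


Part = 38%, Remainder = 62%
Ratio = 38:62
GCD(38, 62) = 2
Simplify: 19:31 = 19:31

19:31


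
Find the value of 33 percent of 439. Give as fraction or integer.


Compute 33% of 439
Convert percentage: 33% = 33/100
Multiply: 439 * 33/100
= 14487/100
= 14487/100

14487/100


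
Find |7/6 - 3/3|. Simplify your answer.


Simplify: 7/6 = 7/6 and 3/3 = 1
Find common denominator: LCD = 6
Convert: 7/6 and 6/6
Difference = |7 - 6|/6 = 1/6
Simplified = 1/6

1/6


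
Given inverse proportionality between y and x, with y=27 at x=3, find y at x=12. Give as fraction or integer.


Inverse proportion: y = k/x
Find k: k = 3 * 27 = 81
Compute y at x=12: y = 81/12
y = 27/4

27/4


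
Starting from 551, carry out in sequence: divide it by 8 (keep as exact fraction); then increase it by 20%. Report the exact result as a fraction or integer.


Start with 551.
Step 1: Divide by 8: 551 / 8 = 551/8
Step 2: Increase by 20%: 551/8 * 120/100 = 1653/20
Final result = 1653/20

1653/20


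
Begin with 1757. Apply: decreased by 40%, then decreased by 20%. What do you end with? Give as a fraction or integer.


Start: 1757
Step 1: decrease by 40% => multiply by 60/100
  1757 * 60/100 = 5271/5
Step 2: decrease by 20% => multiply by 80/100
  5271/5 * 80/100 = 21084/25
Final value = 21084/25

21084/25


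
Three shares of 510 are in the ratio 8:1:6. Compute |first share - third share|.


Total parts = 8 + 1 + 6 = 15
Value per part = 510 / 15 = 34
Shares: 8*34=272, 1*34=34, 6*34=204
First share = 272, third share = 204
Difference = |272 - 204| = 68

68


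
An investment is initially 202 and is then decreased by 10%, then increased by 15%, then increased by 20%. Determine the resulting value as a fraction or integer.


Start: 202
Step 1: decrease by 10% => multiply by 90/100
  202 * 90/100 = 909/5
Step 2: increase by 15% => multiply by 115/100
  909/5 * 115/100 = 20907/100
Step 3: increase by 20% => multiply by 120/100
  20907/100 * 120/100 = 62721/250
Final value = 62721/250

62721/250


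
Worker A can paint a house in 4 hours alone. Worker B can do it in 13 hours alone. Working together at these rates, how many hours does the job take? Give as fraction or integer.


Rate of A = 1/4 job per hour
Rate of B = 1/13 job per hour
Combined rate = 1/4 + 1/13
Find common denominator: (13 + 4)/(4*13) = 17/52
Combined rate = 17/52 job per hour
Time together = 1 / (17/52) = 52/17 hours

52/17


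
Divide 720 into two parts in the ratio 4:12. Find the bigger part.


Total parts = 4 + 12 = 16
Value per part = 720 / 16 = 45
First share = 4 * 45 = 180
Second share = 12 * 45 = 540
Larger share = 540

540


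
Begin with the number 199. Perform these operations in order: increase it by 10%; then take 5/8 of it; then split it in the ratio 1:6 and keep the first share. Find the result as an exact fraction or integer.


Start with 199.
Step 1: Increase by 10%: 199 * 110/100 = 2189/10
Step 2: Take 5/8: 2189/10 * 5/8 = 2189/16
Step 3: Split 1:6, first share = 2189/16 * 1/7 = 2189/112
Final result = 2189/112

2189/112


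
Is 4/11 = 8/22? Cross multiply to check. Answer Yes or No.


Cross multiply to check 4/11 = 8/22
Left cross product: 4 * 22 = 88
Right cross product: 11 * 8 = 88
88 = 88
Equal, so proportions match => Yes

Yes


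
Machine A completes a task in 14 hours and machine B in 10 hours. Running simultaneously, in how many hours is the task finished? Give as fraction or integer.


Rate of A = 1/14 job per hour
Rate of B = 1/10 job per hour
Combined rate = 1/14 + 1/10
Find common denominator: (10 + 14)/(14*10) = 24/140
Combined rate = 6/35 job per hour
Time together = 1 / (6/35) = 35/6 hours

35/6


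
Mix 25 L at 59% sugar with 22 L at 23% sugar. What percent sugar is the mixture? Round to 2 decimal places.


Solute in mixture 1 = 59% of 25 L = 25*59/100 = 59/4 L
Solute in mixture 2 = 23% of 22 L = 22*23/100 = 253/50 L
Total solute = 59/4 + 253/50 = 1981/100 L
Total volume = 25 + 22 = 47 L
Final concentration = 1981/100/47 * 100 = 42.15%

42.15


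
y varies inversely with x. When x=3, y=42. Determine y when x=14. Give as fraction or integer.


Inverse proportion: y = k/x
Find k: k = 3 * 42 = 126
Compute y at x=14: y = 126/14
y = 9

9


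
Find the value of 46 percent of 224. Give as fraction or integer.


Compute 46% of 224
Convert percentage: 46% = 46/100
Multiply: 224 * 46/100
= 10304/100
= 2576/25

2576/25


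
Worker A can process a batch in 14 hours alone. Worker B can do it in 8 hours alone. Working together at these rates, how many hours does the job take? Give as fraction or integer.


Rate of A = 1/14 job per hour
Rate of B = 1/8 job per hour
Combined rate = 1/14 + 1/8
Find common denominator: (8 + 14)/(14*8) = 22/112
Combined rate = 11/56 job per hour
Time together = 1 / (11/56) = 56/11 hours

56/11


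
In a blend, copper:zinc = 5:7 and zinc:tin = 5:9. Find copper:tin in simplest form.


Given a:b = 5:7 and b:c = 5:9
Make b consistent. Multiply first ratio by 5: a:b = 25:35
Multiply second ratio by 7: b:c = 35:63
Now b = 35 in both, so a:b:c = 25:35:63
Therefore a:c = 25:63
Simplify by GCD: a:c = 25:63

25:63


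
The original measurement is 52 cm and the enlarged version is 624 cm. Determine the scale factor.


Original length = 52 cm
Scaled length = 624 cm
Scale factor = 624 / 52
= 12

12


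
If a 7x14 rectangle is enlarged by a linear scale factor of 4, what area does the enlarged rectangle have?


Original dimensions: 7 x 14
Enlargement factor = 4
New width = 7 * 4 = 28
New height = 14 * 4 = 56
New area = 28 * 56 = 1568

1568


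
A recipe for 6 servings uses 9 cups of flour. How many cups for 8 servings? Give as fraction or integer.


Original: 9 cups for 6 servings
Target servings = 8
Scaling factor = 8/6
New amount = 9 * 8/6
= 72/6
= 12 cups

12


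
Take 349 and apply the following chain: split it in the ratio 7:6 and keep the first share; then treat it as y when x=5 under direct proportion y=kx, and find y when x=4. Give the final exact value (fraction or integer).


Start with 349.
Step 1: Split 7:6, first share = 349 * 7/13 = 2443/13
Step 2: Direct prop: k = (2443/13)/5; new y = k*4 = 2443/13*4/5 = 9772/65
Final result = 9772/65

9772/65


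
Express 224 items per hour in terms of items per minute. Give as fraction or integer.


Converting from per hour to per minute
Rate = 224 items per hour
Divide by 60: 224/60
= 56/15 items per minute

56/15


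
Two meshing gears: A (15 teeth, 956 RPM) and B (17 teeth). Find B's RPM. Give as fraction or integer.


Gear ratio: teeth_A * RPM_A = teeth_B * RPM_B
15 * 956 = 17 * RPM_B
14340 = 17 * RPM_B
RPM_B = 14340 / 17
RPM_B = 14340/17

14340/17


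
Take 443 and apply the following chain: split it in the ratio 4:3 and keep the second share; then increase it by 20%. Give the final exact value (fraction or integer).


Start with 443.
Step 1: Split 4:3, second share = 443 * 3/7 = 1329/7
Step 2: Increase by 20%: 1329/7 * 120/100 = 7974/35
Final result = 7974/35

7974/35


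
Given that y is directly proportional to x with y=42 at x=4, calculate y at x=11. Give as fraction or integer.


Direct proportion: y = kx
Find k: k = 42/4 = 21/2
Compute y at x=11: y = 21/2 * 11
y = 231/2

231/2


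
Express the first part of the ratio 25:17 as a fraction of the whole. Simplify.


Total parts = 25 + 17 = 42
First part fraction = 25/42
Simplify: 25/42 = 25/42

25/42


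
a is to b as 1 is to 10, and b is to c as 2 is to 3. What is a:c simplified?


Given a:b = 1:10 and b:c = 2:3
Make b consistent. Multiply first ratio by 2: a:b = 2:20
Multiply second ratio by 10: b:c = 20:30
Now b = 20 in both, so a:b:c = 2:20:30
Therefore a:c = 2:30
Simplify by GCD: a:c = 1:15

1:15


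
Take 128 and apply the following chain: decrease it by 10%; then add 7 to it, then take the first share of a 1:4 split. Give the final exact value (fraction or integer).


Start with 128.
Step 1: Decrease by 10%: 128 * 90/100 = 576/5
Step 2: Add 7: 576/5+7=611/5; split 1:4 first = 611/5*1/5 = 611/25
Final result = 611/25

611/25


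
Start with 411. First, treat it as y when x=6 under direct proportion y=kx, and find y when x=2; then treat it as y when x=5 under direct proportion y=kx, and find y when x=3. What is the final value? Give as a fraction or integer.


Start with 411.
Step 1: Direct prop: k = (411)/6; new y = k*2 = 411*2/6 = 137
Step 2: Direct prop: k = (137)/5; new y = k*3 = 137*3/5 = 411/5
Final result = 411/5

411/5


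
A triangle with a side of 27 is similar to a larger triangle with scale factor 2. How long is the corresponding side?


Similar triangles have proportional sides
Scale factor = 2
Smaller side = 27
Corresponding larger side = 27 * 2
= 54

54


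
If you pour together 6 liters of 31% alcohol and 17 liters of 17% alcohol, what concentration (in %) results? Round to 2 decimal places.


Solute in mixture 1 = 31% of 6 L = 6*31/100 = 93/50 L
Solute in mixture 2 = 17% of 17 L = 17*17/100 = 289/100 L
Total solute = 93/50 + 289/100 = 19/4 L
Total volume = 6 + 17 = 23 L
Final concentration = 19/4/23 * 100 = 20.65%

20.65


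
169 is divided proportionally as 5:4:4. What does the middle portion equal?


Ratio = 5:4:4
Total parts = 5 + 4 + 4 = 13
Value per part = 169 / 13 = 13
First share = 5 * 13 = 65
Middle share = 4 * 13 = 52
Third share = 4 * 13 = 52

52


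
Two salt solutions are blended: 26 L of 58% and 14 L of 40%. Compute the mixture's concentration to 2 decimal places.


Solute in mixture 1 = 58% of 26 L = 26*58/100 = 377/25 L
Solute in mixture 2 = 40% of 14 L = 14*40/100 = 28/5 L
Total solute = 377/25 + 28/5 = 517/25 L
Total volume = 26 + 14 = 40 L
Final concentration = 517/25/40 * 100 = 51.70%

51.70


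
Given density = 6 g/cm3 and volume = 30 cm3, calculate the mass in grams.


Using mass = density * volume
Density = 6 g/cm3
Volume = 30 cm3
Mass = 6 * 30
= 180 g

180


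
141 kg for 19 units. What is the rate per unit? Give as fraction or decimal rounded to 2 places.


Total kg = 141
Number of units = 19
Unit rate = 141 / 19
= 7.42 kg per unit

7.42


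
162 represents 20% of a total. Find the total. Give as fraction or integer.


Given: 162 is 20% of the whole
Set up: 162 = 20/100 * whole
whole = 162 * 100 / 20
whole = 16200 / 20
whole = 810

810


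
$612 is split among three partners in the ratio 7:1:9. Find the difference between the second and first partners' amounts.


Total parts = 7 + 1 + 9 = 17
Value per part = 612 / 17 = 36
Shares: 7*36=252, 1*36=36, 9*36=324
Second share = 36, first share = 252
Difference = |36 - 252| = 216

216


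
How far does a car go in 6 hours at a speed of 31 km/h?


Using distance = speed * time
Speed = 31 km/h
Time = 6 hours
Distance = 31 * 6
= 186 km

186


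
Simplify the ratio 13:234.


Find GCD(13, 234)
GCD = 13
Divide both by 13: 13/13 = 1, 234/13 = 18
Simplified ratio = 1:18

1:18


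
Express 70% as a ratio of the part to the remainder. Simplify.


Part = 70%, Remainder = 30%
Ratio = 70:30
GCD(70, 30) = 10
Simplify: 7:3 = 7:3

7:3


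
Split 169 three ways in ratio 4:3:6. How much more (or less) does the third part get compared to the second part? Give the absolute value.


Total parts = 4 + 3 + 6 = 13
Value per part = 169 / 13 = 13
Shares: 4*13=52, 3*13=39, 6*13=78
Third share = 78, second share = 39
Difference = |78 - 39| = 39

39


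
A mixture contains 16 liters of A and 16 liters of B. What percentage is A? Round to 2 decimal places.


Volume of A = 16 L
Volume of B = 16 L
Total volume = 16 + 16 = 32 L
Percentage of A = (16/32) * 100
= 50.00%

50.00


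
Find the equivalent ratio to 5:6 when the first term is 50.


Original ratio: 5:6
First term target: 50
Scale factor = 50 / 5 = 10
Multiply second term: 6 * 10 = 60
Equivalent ratio = 50:60

50:60


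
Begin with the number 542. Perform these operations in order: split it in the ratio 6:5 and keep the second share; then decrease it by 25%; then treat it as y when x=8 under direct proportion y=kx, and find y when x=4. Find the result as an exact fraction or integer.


Start with 542.
Step 1: Split 6:5, second share = 542 * 5/11 = 2710/11
Step 2: Decrease by 25%: 2710/11 * 75/100 = 4065/22
Step 3: Direct prop: k = (4065/22)/8; new y = k*4 = 4065/22*4/8 = 4065/44
Final result = 4065/44

4065/44


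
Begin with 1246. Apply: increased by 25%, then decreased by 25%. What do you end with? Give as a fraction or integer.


Start: 1246
Step 1: increase by 25% => multiply by 125/100
  1246 * 125/100 = 3115/2
Step 2: decrease by 25% => multiply by 75/100
  3115/2 * 75/100 = 9345/8
Final value = 9345/8

9345/8


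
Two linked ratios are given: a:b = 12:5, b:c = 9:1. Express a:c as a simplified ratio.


Given a:b = 12:5 and b:c = 9:1
Make b consistent. Multiply first ratio by 9: a:b = 108:45
Multiply second ratio by 5: b:c = 45:5
Now b = 45 in both, so a:b:c = 108:45:5
Therefore a:c = 108:5
Simplify by GCD: a:c = 108:5

108:5


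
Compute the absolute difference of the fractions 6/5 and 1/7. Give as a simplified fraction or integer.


Simplify: 6/5 = 6/5 and 1/7 = 1/7
Find common denominator: LCD = 35
Convert: 42/35 and 5/35
Difference = |42 - 5|/35 = 37/35
Simplified = 37/35

37/35


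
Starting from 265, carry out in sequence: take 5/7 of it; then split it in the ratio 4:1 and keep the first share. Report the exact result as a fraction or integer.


Start with 265.
Step 1: Take 5/7: 265 * 5/7 = 1325/7
Step 2: Split 4:1, first share = 1325/7 * 4/5 = 1060/7
Final result = 1060/7

1060/7


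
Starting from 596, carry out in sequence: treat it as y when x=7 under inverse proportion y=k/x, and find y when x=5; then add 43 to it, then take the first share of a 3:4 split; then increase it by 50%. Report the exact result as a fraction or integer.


Start with 596.
Step 1: Inverse prop: k = (596)*7; new y = k/5 = 596*7/5 = 4172/5
Step 2: Add 43: 4172/5+43=4387/5; split 3:4 first = 4387/5*3/7 = 13161/35
Step 3: Increase by 50%: 13161/35 * 150/100 = 39483/70
Final result = 39483/70

39483/70


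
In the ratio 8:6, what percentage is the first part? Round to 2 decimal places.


Total parts = 8 + 6 = 14
First part fraction = 8/14
Percentage = (8/14) * 100
= 0.571429 * 100
= 57.14%

57.14


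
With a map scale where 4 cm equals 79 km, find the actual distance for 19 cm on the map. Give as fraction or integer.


Map scale: 4 cm = 79 km
Measured distance on map = 19 cm
Set up proportion: 19 * 79 / 4
= 1501 / 4
= 1501/4 km

1501/4


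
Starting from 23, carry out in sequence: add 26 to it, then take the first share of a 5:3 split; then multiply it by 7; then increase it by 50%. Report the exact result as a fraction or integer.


Start with 23.
Step 1: Add 26: 23+26=49; split 5:3 first = 49*5/8 = 245/8
Step 2: Multiply by 7: 245/8 * 7 = 1715/8
Step 3: Increase by 50%: 1715/8 * 150/100 = 5145/16
Final result = 5145/16

5145/16


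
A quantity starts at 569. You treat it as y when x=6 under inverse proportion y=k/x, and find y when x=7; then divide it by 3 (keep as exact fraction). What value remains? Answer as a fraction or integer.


Start with 569.
Step 1: Inverse prop: k = (569)*6; new y = k/7 = 569*6/7 = 3414/7
Step 2: Divide by 3: 3414/7 / 3 = 1138/7
Final result = 1138/7

1138/7


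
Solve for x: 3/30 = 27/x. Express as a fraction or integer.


Setting up: 3/30 = 27/x
Cross multiply: 3 * x = 30 * 27
3x = 810
x = 810/3
x = 270

270


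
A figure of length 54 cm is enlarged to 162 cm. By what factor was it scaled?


Original length = 54 cm
Scaled length = 162 cm
Scale factor = 162 / 54
= 3

3


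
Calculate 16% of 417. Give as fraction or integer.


Compute 16% of 417
Convert percentage: 16% = 16/100
Multiply: 417 * 16/100
= 6672/100
= 1668/25

1668/25


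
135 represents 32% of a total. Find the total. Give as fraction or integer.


Given: 135 is 32% of the whole
Set up: 135 = 32/100 * whole
whole = 135 * 100 / 32
whole = 13500 / 32
whole = 3375/8

3375/8


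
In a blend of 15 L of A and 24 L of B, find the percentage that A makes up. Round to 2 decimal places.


Volume of A = 15 L
Volume of B = 24 L
Total volume = 15 + 24 = 39 L
Percentage of A = (15/39) * 100
= 38.46%

38.46


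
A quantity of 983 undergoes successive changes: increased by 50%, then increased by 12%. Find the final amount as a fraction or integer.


Start: 983
Step 1: increase by 50% => multiply by 150/100
  983 * 150/100 = 2949/2
Step 2: increase by 12% => multiply by 112/100
  2949/2 * 112/100 = 41286/25
Final value = 41286/25

41286/25


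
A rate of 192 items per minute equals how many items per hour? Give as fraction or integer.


Converting from per minute to per hour
Rate = 192 items per minute
Multiply by 60: 192 * 60
= 11520 items per hour

11520


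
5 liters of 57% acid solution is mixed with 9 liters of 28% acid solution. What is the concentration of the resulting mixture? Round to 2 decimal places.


Solute in mixture 1 = 57% of 5 L = 5*57/100 = 57/20 L
Solute in mixture 2 = 28% of 9 L = 9*28/100 = 63/25 L
Total solute = 57/20 + 63/25 = 537/100 L
Total volume = 5 + 9 = 14 L
Final concentration = 537/100/14 * 100 = 38.36%

38.36


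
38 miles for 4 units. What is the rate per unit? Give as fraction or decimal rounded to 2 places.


Total miles = 38
Number of units = 4
Unit rate = 38 / 4
= 9.50 miles per unit

9.50


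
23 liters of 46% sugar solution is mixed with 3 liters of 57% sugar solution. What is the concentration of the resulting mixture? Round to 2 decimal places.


Solute in mixture 1 = 46% of 23 L = 23*46/100 = 529/50 L
Solute in mixture 2 = 57% of 3 L = 3*57/100 = 171/100 L
Total solute = 529/50 + 171/100 = 1229/100 L
Total volume = 23 + 3 = 26 L
Final concentration = 1229/100/26 * 100 = 47.27%

47.27


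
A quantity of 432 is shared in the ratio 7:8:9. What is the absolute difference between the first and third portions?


Total parts = 7 + 8 + 9 = 24
Value per part = 432 / 24 = 18
Shares: 7*18=126, 8*18=144, 9*18=162
First share = 126, third share = 162
Difference = |126 - 162| = 36

36


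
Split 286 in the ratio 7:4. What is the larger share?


Total parts = 7 + 4 = 11
Value per part = 286 / 11 = 26
First share = 7 * 26 = 182
Second share = 4 * 26 = 104
Larger share = 182

182


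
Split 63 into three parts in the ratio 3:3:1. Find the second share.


Ratio = 3:3:1
Total parts = 3 + 3 + 1 = 7
Value per part = 63 / 7 = 9
First share = 3 * 9 = 27
Middle share = 3 * 9 = 27
Third share = 1 * 9 = 9

27


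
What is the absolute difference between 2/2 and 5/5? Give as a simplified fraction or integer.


Simplify: 2/2 = 1 and 5/5 = 1
Find common denominator: LCD = 1
Convert: 1/1 and 1/1
Difference = |1 - 1|/1 = 0/1
Simplified = 0

0


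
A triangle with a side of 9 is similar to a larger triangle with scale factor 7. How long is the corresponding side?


Similar triangles have proportional sides
Scale factor = 7
Smaller side = 9
Corresponding larger side = 9 * 7
= 63

63


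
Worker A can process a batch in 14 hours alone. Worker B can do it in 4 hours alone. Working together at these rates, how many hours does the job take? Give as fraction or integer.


Rate of A = 1/14 job per hour
Rate of B = 1/4 job per hour
Combined rate = 1/14 + 1/4
Find common denominator: (4 + 14)/(14*4) = 18/56
Combined rate = 9/28 job per hour
Time together = 1 / (9/28) = 28/9 hours

28/9


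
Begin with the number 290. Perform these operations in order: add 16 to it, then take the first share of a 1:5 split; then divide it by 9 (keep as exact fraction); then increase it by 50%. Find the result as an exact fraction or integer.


Start with 290.
Step 1: Add 16: 290+16=306; split 1:5 first = 306*1/6 = 51
Step 2: Divide by 9: 51 / 9 = 17/3
Step 3: Increase by 50%: 17/3 * 150/100 = 17/2
Final result = 17/2

17/2


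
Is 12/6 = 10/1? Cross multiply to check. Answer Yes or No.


Cross multiply to check 12/6 = 10/1
Left cross product: 12 * 1 = 12
Right cross product: 6 * 10 = 60
12 != 60
Not equal, so proportions differ => No

No


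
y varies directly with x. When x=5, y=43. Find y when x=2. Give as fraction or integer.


Direct proportion: y = kx
Find k: k = 43/5 = 43/5
Compute y at x=2: y = 43/5 * 2
y = 86/5

86/5


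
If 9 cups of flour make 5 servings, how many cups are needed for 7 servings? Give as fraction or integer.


Original: 9 cups for 5 servings
Target servings = 7
Scaling factor = 7/5
New amount = 9 * 7/5
= 63/5
= 63/5 cups

63/5


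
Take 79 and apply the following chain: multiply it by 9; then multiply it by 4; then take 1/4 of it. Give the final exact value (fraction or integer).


Start with 79.
Step 1: Multiply by 9: 79 * 9 = 711
Step 2: Multiply by 4: 711 * 4 = 2844
Step 3: Take 1/4: 2844 * 1/4 = 711
Final result = 711

711


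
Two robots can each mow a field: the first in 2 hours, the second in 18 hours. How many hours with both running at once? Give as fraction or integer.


Rate of A = 1/2 job per hour
Rate of B = 1/18 job per hour
Combined rate = 1/2 + 1/18
Find common denominator: (18 + 2)/(2*18) = 20/36
Combined rate = 5/9 job per hour
Time together = 1 / (5/9) = 9/5 hours

9/5


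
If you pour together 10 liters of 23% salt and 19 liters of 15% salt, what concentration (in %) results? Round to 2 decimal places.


Solute in mixture 1 = 23% of 10 L = 10*23/100 = 23/10 L
Solute in mixture 2 = 15% of 19 L = 19*15/100 = 57/20 L
Total solute = 23/10 + 57/20 = 103/20 L
Total volume = 10 + 19 = 29 L
Final concentration = 103/20/29 * 100 = 17.76%

17.76


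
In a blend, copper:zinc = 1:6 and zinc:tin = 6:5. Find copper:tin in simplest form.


Given a:b = 1:6 and b:c = 6:5
Make b consistent. Multiply first ratio by 6: a:b = 6:36
Multiply second ratio by 6: b:c = 36:30
Now b = 36 in both, so a:b:c = 6:36:30
Therefore a:c = 6:30
Simplify by GCD: a:c = 1:5

1:5


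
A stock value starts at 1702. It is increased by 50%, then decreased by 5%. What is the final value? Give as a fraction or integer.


Start: 1702
Step 1: increase by 50% => multiply by 150/100
  1702 * 150/100 = 2553
Step 2: decrease by 5% => multiply by 95/100
  2553 * 95/100 = 48507/20
Final value = 48507/20

48507/20


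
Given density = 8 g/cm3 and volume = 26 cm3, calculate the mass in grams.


Using mass = density * volume
Density = 8 g/cm3
Volume = 26 cm3
Mass = 8 * 26
= 208 g

208


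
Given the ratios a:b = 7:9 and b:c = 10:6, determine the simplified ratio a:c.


Given a:b = 7:9 and b:c = 10:6
Make b consistent. Multiply first ratio by 10: a:b = 70:90
Multiply second ratio by 9: b:c = 90:54
Now b = 90 in both, so a:b:c = 70:90:54
Therefore a:c = 70:54
Simplify by GCD: a:c = 35:27

35:27


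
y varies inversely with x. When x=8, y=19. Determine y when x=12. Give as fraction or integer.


Inverse proportion: y = k/x
Find k: k = 8 * 19 = 152
Compute y at x=12: y = 152/12
y = 38/3

38/3


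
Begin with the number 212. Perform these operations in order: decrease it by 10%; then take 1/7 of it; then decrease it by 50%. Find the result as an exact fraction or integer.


Start with 212.
Step 1: Decrease by 10%: 212 * 90/100 = 954/5
Step 2: Take 1/7: 954/5 * 1/7 = 954/35
Step 3: Decrease by 50%: 954/35 * 50/100 = 477/35
Final result = 477/35

477/35


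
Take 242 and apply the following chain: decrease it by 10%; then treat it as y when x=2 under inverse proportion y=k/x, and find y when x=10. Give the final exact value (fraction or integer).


Start with 242.
Step 1: Decrease by 10%: 242 * 90/100 = 1089/5
Step 2: Inverse prop: k = (1089/5)*2; new y = k/10 = 1089/5*2/10 = 1089/25
Final result = 1089/25

1089/25


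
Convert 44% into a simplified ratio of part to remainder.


Part = 44%, Remainder = 56%
Ratio = 44:56
GCD(44, 56) = 4
Simplify: 11:14 = 11:14

11:14


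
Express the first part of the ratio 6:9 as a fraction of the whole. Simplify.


Total parts = 6 + 9 = 15
First part fraction = 6/15
Simplify: 6/15 = 2/5

2/5


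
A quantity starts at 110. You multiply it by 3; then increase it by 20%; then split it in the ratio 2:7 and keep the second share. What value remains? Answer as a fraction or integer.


Start with 110.
Step 1: Multiply by 3: 110 * 3 = 330
Step 2: Increase by 20%: 330 * 120/100 = 396
Step 3: Split 2:7, second share = 396 * 7/9 = 308
Final result = 308

308


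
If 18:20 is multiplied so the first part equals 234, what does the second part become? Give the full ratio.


Original ratio: 18:20
First term target: 234
Scale factor = 234 / 18 = 13
Multiply second term: 20 * 13 = 260
Equivalent ratio = 234:260

234:260


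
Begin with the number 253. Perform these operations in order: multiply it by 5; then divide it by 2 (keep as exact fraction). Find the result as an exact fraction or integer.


Start with 253.
Step 1: Multiply by 5: 253 * 5 = 1265
Step 2: Divide by 2: 1265 / 2 = 1265/2
Final result = 1265/2

1265/2


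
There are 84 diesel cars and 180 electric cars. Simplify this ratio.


Find GCD(84, 180)
GCD = 12
Divide both by 12: 84/12 = 7, 180/12 = 15
Simplified ratio = 7:15

7:15


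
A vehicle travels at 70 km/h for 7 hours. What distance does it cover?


Using distance = speed * time
Speed = 70 km/h
Time = 7 hours
Distance = 70 * 7
= 490 km

490


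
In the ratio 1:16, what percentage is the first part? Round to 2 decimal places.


Total parts = 1 + 16 = 17
First part fraction = 1/17
Percentage = (1/17) * 100
= 0.058824 * 100
= 5.88%

5.88


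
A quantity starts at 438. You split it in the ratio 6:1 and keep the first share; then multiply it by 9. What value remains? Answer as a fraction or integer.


Start with 438.
Step 1: Split 6:1, first share = 438 * 6/7 = 2628/7
Step 2: Multiply by 9: 2628/7 * 9 = 23652/7
Final result = 23652/7

23652/7


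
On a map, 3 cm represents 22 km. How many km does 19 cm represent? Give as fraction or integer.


Map scale: 3 cm = 22 km
Measured distance on map = 19 cm
Set up proportion: 19 * 22 / 3
= 418 / 3
= 418/3 km

418/3


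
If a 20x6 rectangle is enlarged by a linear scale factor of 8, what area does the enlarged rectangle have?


Original dimensions: 20 x 6
Enlargement factor = 8
New width = 20 * 8 = 160
New height = 6 * 8 = 48
New area = 160 * 48 = 7680

7680


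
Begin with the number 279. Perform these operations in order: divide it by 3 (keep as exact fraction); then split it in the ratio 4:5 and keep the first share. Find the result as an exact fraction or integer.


Start with 279.
Step 1: Divide by 3: 279 / 3 = 93
Step 2: Split 4:5, first share = 93 * 4/9 = 124/3
Final result = 124/3

124/3


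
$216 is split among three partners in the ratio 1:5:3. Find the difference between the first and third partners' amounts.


Total parts = 1 + 5 + 3 = 9
Value per part = 216 / 9 = 24
Shares: 1*24=24, 5*24=120, 3*24=72
First share = 24, third share = 72
Difference = |24 - 72| = 48

48


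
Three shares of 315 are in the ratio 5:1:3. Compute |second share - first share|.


Total parts = 5 + 1 + 3 = 9
Value per part = 315 / 9 = 35
Shares: 5*35=175, 1*35=35, 3*35=105
Second share = 35, first share = 175
Difference = |35 - 175| = 140

140


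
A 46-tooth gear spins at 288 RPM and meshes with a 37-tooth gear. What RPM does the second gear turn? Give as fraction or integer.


Gear ratio: teeth_A * RPM_A = teeth_B * RPM_B
46 * 288 = 37 * RPM_B
13248 = 37 * RPM_B
RPM_B = 13248 / 37
RPM_B = 13248/37

13248/37


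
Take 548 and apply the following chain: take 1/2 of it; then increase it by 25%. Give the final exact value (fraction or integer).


Start with 548.
Step 1: Take 1/2: 548 * 1/2 = 274
Step 2: Increase by 25%: 274 * 125/100 = 685/2
Final result = 685/2

685/2


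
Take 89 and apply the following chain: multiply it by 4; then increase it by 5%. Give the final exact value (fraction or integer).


Start with 89.
Step 1: Multiply by 4: 89 * 4 = 356
Step 2: Increase by 5%: 356 * 105/100 = 1869/5
Final result = 1869/5

1869/5


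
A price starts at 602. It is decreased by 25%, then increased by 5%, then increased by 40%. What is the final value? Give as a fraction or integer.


Start: 602
Step 1: decrease by 25% => multiply by 75/100
  602 * 75/100 = 903/2
Step 2: increase by 5% => multiply by 105/100
  903/2 * 105/100 = 18963/40
Step 3: increase by 40% => multiply by 140/100
  18963/40 * 140/100 = 132741/200
Final value = 132741/200

132741/200


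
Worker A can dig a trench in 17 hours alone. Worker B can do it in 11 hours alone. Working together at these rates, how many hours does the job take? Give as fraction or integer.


Rate of A = 1/17 job per hour
Rate of B = 1/11 job per hour
Combined rate = 1/17 + 1/11
Find common denominator: (11 + 17)/(17*11) = 28/187
Combined rate = 28/187 job per hour
Time together = 1 / (28/187) = 187/28 hours

187/28


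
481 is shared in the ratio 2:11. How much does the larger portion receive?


Total parts = 2 + 11 = 13
Value per part = 481 / 13 = 37
First share = 2 * 37 = 74
Second share = 11 * 37 = 407
Larger share = 407

407


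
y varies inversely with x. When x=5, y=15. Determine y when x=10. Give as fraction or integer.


Inverse proportion: y = k/x
Find k: k = 5 * 15 = 75
Compute y at x=10: y = 75/10
y = 15/2

15/2


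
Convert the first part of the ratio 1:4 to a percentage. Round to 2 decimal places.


Total parts = 1 + 4 = 5
First part fraction = 1/5
Percentage = (1/5) * 100
= 0.2 * 100
= 20.00%

20.00


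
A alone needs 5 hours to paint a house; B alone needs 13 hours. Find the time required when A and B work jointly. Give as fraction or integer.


Rate of A = 1/5 job per hour
Rate of B = 1/13 job per hour
Combined rate = 1/5 + 1/13
Find common denominator: (13 + 5)/(5*13) = 18/65
Combined rate = 18/65 job per hour
Time together = 1 / (18/65) = 65/18 hours

65/18
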